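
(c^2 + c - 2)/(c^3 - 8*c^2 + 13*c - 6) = (c + 2)/(c^2 - 7*c + 6)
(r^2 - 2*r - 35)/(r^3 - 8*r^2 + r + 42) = (r + 5)/(r^2 - r - 6)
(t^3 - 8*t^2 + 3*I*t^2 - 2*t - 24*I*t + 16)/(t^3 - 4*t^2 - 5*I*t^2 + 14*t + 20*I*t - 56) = (t^2 + t*(-8 + I) - 8*I)/(t^2 - t*(4 + 7*I) + 28*I)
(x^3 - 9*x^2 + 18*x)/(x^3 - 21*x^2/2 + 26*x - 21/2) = 2*x*(x - 6)/(2*x^2 - 15*x + 7)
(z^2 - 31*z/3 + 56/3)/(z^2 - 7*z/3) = (z - 8)/z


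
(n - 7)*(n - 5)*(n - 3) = n^3 - 15*n^2 + 71*n - 105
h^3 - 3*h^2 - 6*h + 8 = (h - 4)*(h - 1)*(h + 2)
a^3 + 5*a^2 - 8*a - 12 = (a - 2)*(a + 1)*(a + 6)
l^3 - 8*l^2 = l^2*(l - 8)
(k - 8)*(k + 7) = k^2 - k - 56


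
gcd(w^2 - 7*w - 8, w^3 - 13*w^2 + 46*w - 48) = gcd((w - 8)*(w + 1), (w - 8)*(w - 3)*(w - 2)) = w - 8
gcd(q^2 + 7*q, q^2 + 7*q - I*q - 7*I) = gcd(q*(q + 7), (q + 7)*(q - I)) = q + 7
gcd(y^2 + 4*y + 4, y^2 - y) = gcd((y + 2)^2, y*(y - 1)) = 1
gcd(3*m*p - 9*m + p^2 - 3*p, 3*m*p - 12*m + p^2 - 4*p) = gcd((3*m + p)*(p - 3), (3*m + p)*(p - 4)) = 3*m + p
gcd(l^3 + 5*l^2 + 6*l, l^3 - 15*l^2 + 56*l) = l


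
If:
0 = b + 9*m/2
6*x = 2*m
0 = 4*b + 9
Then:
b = -9/4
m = 1/2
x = 1/6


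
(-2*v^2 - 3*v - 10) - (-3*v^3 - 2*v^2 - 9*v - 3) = 3*v^3 + 6*v - 7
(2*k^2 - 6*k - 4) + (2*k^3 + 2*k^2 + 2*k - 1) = 2*k^3 + 4*k^2 - 4*k - 5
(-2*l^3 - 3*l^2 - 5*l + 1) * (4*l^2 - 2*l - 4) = -8*l^5 - 8*l^4 - 6*l^3 + 26*l^2 + 18*l - 4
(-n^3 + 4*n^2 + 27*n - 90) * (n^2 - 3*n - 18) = -n^5 + 7*n^4 + 33*n^3 - 243*n^2 - 216*n + 1620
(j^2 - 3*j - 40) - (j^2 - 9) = -3*j - 31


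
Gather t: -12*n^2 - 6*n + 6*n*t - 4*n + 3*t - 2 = -12*n^2 - 10*n + t*(6*n + 3) - 2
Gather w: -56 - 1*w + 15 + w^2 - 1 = w^2 - w - 42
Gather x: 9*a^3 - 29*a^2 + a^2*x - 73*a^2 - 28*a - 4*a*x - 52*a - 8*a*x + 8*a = 9*a^3 - 102*a^2 - 72*a + x*(a^2 - 12*a)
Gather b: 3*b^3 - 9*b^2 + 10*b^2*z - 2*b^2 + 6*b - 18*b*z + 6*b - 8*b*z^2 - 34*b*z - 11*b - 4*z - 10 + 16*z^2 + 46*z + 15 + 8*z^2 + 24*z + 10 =3*b^3 + b^2*(10*z - 11) + b*(-8*z^2 - 52*z + 1) + 24*z^2 + 66*z + 15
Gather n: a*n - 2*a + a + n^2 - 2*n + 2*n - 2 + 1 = a*n - a + n^2 - 1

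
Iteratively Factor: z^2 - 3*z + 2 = (z - 1)*(z - 2)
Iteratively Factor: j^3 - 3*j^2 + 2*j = (j)*(j^2 - 3*j + 2) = j*(j - 1)*(j - 2)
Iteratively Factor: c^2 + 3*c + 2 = (c + 2)*(c + 1)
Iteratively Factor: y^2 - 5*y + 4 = (y - 4)*(y - 1)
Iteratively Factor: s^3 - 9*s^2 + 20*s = (s)*(s^2 - 9*s + 20) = s*(s - 4)*(s - 5)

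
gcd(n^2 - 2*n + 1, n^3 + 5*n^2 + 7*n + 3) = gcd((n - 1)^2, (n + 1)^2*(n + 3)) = 1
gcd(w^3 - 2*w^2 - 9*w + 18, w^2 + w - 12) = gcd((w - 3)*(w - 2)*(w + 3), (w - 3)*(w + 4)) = w - 3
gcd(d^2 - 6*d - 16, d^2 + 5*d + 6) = d + 2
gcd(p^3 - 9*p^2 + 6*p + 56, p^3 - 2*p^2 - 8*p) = p^2 - 2*p - 8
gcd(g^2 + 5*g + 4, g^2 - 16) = g + 4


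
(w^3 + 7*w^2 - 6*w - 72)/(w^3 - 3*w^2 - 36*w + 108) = (w + 4)/(w - 6)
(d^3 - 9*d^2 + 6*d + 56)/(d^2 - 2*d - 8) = d - 7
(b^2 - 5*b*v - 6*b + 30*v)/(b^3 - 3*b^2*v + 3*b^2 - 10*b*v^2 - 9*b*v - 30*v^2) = (b - 6)/(b^2 + 2*b*v + 3*b + 6*v)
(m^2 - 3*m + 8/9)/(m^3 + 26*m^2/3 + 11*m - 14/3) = (m - 8/3)/(m^2 + 9*m + 14)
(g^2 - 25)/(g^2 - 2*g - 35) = (g - 5)/(g - 7)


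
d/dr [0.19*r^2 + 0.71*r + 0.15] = 0.38*r + 0.71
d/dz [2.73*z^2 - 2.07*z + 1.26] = 5.46*z - 2.07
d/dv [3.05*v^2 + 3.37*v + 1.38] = 6.1*v + 3.37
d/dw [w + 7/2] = 1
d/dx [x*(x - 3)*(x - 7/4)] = 3*x^2 - 19*x/2 + 21/4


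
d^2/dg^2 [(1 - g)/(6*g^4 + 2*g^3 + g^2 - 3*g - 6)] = 6*(-72*g^4 - 128*g^3 - 118*g^2 - 36*g - 11)/(216*g^9 + 864*g^8 + 2124*g^7 + 3752*g^6 + 4914*g^5 + 5040*g^4 + 3969*g^3 + 2322*g^2 + 972*g + 216)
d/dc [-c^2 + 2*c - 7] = 2 - 2*c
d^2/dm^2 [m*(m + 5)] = 2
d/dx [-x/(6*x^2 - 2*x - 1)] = (6*x^2 + 1)/(36*x^4 - 24*x^3 - 8*x^2 + 4*x + 1)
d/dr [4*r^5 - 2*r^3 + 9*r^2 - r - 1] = 20*r^4 - 6*r^2 + 18*r - 1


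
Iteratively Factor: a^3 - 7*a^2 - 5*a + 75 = (a + 3)*(a^2 - 10*a + 25) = (a - 5)*(a + 3)*(a - 5)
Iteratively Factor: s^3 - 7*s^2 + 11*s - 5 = (s - 1)*(s^2 - 6*s + 5) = (s - 1)^2*(s - 5)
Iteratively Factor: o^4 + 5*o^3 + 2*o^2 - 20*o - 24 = (o + 3)*(o^3 + 2*o^2 - 4*o - 8) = (o + 2)*(o + 3)*(o^2 - 4) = (o + 2)^2*(o + 3)*(o - 2)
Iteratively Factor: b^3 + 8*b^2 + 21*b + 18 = (b + 3)*(b^2 + 5*b + 6) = (b + 3)^2*(b + 2)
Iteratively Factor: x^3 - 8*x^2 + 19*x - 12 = (x - 3)*(x^2 - 5*x + 4) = (x - 4)*(x - 3)*(x - 1)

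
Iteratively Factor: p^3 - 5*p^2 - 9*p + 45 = (p + 3)*(p^2 - 8*p + 15) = (p - 3)*(p + 3)*(p - 5)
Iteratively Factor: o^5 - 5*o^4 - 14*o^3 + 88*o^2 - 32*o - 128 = (o + 4)*(o^4 - 9*o^3 + 22*o^2 - 32) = (o - 4)*(o + 4)*(o^3 - 5*o^2 + 2*o + 8) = (o - 4)^2*(o + 4)*(o^2 - o - 2) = (o - 4)^2*(o - 2)*(o + 4)*(o + 1)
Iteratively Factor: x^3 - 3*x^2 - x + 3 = (x + 1)*(x^2 - 4*x + 3) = (x - 1)*(x + 1)*(x - 3)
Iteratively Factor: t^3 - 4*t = (t - 2)*(t^2 + 2*t) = t*(t - 2)*(t + 2)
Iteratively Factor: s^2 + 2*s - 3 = (s + 3)*(s - 1)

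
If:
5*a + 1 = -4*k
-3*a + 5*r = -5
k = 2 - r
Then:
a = -5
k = 6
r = -4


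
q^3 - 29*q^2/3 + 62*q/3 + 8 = (q - 6)*(q - 4)*(q + 1/3)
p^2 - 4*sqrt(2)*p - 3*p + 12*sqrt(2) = (p - 3)*(p - 4*sqrt(2))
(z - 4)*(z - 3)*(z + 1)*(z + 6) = z^4 - 31*z^2 + 42*z + 72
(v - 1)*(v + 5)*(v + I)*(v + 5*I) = v^4 + 4*v^3 + 6*I*v^3 - 10*v^2 + 24*I*v^2 - 20*v - 30*I*v + 25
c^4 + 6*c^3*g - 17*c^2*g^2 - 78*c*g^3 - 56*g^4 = (c - 4*g)*(c + g)*(c + 2*g)*(c + 7*g)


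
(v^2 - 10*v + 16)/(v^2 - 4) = (v - 8)/(v + 2)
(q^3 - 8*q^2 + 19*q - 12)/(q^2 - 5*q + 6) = (q^2 - 5*q + 4)/(q - 2)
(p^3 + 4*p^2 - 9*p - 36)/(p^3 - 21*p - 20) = (p^2 - 9)/(p^2 - 4*p - 5)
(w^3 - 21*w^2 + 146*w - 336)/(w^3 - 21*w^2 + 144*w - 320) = (w^2 - 13*w + 42)/(w^2 - 13*w + 40)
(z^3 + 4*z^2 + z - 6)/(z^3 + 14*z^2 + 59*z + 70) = (z^2 + 2*z - 3)/(z^2 + 12*z + 35)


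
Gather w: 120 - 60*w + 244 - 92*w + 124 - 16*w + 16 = 504 - 168*w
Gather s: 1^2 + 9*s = 9*s + 1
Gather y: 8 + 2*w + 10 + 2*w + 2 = 4*w + 20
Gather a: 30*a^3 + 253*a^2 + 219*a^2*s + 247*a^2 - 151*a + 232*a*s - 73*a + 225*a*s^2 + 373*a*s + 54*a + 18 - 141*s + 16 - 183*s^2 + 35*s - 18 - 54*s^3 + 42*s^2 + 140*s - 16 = 30*a^3 + a^2*(219*s + 500) + a*(225*s^2 + 605*s - 170) - 54*s^3 - 141*s^2 + 34*s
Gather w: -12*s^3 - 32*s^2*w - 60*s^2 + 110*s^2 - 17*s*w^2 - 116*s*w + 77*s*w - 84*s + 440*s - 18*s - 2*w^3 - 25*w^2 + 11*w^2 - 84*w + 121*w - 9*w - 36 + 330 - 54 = -12*s^3 + 50*s^2 + 338*s - 2*w^3 + w^2*(-17*s - 14) + w*(-32*s^2 - 39*s + 28) + 240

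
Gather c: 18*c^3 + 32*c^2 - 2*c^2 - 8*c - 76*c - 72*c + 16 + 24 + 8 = 18*c^3 + 30*c^2 - 156*c + 48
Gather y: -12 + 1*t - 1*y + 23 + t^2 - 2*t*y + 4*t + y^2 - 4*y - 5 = t^2 + 5*t + y^2 + y*(-2*t - 5) + 6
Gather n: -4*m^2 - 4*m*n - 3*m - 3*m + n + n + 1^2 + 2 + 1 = -4*m^2 - 6*m + n*(2 - 4*m) + 4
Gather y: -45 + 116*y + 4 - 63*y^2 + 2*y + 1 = -63*y^2 + 118*y - 40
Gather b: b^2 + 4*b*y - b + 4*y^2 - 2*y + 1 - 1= b^2 + b*(4*y - 1) + 4*y^2 - 2*y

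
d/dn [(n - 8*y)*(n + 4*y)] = 2*n - 4*y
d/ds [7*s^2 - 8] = 14*s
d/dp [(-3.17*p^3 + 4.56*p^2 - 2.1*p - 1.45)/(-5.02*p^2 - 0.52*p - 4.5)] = (15.9134*p^4 + 3.2968*p^3 + 29.8818*p^2 - 55.598*p + 8.696)/(25.2004*p^4 + 5.2208*p^3 + 45.4504*p^2 + 4.68*p + 20.25)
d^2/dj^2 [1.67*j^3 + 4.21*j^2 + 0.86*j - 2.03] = 10.02*j + 8.42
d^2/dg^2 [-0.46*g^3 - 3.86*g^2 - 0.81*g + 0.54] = -2.76*g - 7.72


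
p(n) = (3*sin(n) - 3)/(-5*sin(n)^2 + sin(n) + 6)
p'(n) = (10*sin(n)*cos(n) - cos(n))*(3*sin(n) - 3)/(-5*sin(n)^2 + sin(n) + 6)^2 + 3*cos(n)/(-5*sin(n)^2 + sin(n) + 6)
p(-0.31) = -0.75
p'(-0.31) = 1.10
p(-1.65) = -173.97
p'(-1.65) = -4391.19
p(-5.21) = -0.12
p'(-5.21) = 0.33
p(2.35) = -0.21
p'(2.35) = -0.29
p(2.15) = -0.15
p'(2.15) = -0.31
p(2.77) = -0.33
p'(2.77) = -0.35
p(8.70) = -0.23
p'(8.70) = -0.29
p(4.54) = -36.77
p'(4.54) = -425.88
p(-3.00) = -0.59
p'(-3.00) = -0.76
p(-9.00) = -0.89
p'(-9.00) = -1.46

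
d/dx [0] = 0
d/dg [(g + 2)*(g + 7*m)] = 2*g + 7*m + 2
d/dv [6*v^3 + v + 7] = 18*v^2 + 1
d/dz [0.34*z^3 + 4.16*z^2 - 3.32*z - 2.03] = 1.02*z^2 + 8.32*z - 3.32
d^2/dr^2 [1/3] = 0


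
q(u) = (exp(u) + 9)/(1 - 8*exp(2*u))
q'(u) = exp(u)/(1 - 8*exp(2*u)) + 16*(exp(u) + 9)*exp(2*u)/(1 - 8*exp(2*u))^2 = (16*(exp(u) + 9)*exp(u) - 8*exp(2*u) + 1)*exp(u)/(8*exp(2*u) - 1)^2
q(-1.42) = 17.35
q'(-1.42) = 30.91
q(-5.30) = 9.01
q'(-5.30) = 0.01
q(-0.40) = -3.73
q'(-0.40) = 10.07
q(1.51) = -0.08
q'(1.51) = 0.14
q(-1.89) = 11.20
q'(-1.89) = 5.19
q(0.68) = -0.36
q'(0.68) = 0.69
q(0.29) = -0.78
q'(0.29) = 1.57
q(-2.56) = 9.53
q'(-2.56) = 1.04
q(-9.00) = 9.00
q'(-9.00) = 0.00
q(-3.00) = 9.23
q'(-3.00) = 0.42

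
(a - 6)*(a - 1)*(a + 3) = a^3 - 4*a^2 - 15*a + 18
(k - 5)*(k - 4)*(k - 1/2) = k^3 - 19*k^2/2 + 49*k/2 - 10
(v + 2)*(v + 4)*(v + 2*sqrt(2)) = v^3 + 2*sqrt(2)*v^2 + 6*v^2 + 8*v + 12*sqrt(2)*v + 16*sqrt(2)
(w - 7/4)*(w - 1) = w^2 - 11*w/4 + 7/4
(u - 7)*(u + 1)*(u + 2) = u^3 - 4*u^2 - 19*u - 14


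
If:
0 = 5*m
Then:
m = 0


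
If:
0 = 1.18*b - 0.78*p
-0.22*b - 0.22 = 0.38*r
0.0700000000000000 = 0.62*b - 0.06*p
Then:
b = 0.13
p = 0.20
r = -0.66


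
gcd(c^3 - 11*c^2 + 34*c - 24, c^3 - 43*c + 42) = c^2 - 7*c + 6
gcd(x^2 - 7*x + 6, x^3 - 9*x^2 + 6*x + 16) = 1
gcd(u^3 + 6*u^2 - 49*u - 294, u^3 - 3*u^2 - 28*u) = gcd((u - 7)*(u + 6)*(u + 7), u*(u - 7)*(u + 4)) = u - 7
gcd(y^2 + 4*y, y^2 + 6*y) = y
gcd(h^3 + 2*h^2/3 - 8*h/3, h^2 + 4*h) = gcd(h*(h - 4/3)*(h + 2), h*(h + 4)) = h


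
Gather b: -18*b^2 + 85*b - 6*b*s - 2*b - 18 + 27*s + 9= -18*b^2 + b*(83 - 6*s) + 27*s - 9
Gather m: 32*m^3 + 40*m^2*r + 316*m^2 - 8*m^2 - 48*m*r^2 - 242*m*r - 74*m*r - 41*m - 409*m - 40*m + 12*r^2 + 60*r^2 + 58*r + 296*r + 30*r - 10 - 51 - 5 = 32*m^3 + m^2*(40*r + 308) + m*(-48*r^2 - 316*r - 490) + 72*r^2 + 384*r - 66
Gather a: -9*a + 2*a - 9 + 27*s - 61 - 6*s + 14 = -7*a + 21*s - 56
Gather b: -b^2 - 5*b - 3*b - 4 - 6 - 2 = -b^2 - 8*b - 12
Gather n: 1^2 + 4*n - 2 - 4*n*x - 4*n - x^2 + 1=-4*n*x - x^2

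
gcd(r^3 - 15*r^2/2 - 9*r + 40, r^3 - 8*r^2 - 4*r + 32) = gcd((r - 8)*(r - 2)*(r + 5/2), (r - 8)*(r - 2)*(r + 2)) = r^2 - 10*r + 16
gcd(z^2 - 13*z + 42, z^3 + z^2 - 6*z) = 1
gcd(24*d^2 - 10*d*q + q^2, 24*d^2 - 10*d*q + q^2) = 24*d^2 - 10*d*q + q^2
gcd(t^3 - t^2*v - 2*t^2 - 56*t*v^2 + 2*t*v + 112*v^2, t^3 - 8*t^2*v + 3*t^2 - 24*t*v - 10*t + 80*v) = t^2 - 8*t*v - 2*t + 16*v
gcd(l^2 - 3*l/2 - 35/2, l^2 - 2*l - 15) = l - 5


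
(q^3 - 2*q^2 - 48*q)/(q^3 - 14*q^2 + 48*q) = (q + 6)/(q - 6)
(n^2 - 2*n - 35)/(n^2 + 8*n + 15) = (n - 7)/(n + 3)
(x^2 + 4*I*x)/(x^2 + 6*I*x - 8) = x/(x + 2*I)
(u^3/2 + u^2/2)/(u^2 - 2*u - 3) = u^2/(2*(u - 3))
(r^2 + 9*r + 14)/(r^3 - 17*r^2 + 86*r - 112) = (r^2 + 9*r + 14)/(r^3 - 17*r^2 + 86*r - 112)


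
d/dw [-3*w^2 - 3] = -6*w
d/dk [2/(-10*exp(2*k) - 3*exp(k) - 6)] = (40*exp(k) + 6)*exp(k)/(10*exp(2*k) + 3*exp(k) + 6)^2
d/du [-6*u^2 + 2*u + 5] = 2 - 12*u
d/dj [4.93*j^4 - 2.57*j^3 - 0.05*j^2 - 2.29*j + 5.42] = 19.72*j^3 - 7.71*j^2 - 0.1*j - 2.29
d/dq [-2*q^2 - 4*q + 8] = -4*q - 4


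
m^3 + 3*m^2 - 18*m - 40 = (m - 4)*(m + 2)*(m + 5)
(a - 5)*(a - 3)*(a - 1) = a^3 - 9*a^2 + 23*a - 15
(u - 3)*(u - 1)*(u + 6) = u^3 + 2*u^2 - 21*u + 18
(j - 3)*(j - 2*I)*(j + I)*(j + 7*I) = j^4 - 3*j^3 + 6*I*j^3 + 9*j^2 - 18*I*j^2 - 27*j + 14*I*j - 42*I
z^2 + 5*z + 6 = (z + 2)*(z + 3)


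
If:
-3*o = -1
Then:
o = 1/3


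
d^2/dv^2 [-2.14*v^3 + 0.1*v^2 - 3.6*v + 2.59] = 0.2 - 12.84*v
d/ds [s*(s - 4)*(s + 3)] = 3*s^2 - 2*s - 12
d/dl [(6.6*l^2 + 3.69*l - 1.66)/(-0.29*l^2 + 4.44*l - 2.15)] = (30.3741*l^2 - 29.3428*l - 0.563099999999999)/(0.0841*l^4 - 2.5752*l^3 + 20.9606*l^2 - 19.092*l + 4.6225)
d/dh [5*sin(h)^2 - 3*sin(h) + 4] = (10*sin(h) - 3)*cos(h)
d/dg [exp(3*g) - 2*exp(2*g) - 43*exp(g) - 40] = (3*exp(2*g) - 4*exp(g) - 43)*exp(g)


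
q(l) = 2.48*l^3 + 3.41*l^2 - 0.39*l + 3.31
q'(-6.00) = 226.53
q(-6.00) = -407.27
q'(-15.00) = 1571.31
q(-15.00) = -7593.59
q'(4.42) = 175.11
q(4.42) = 282.36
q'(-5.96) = 223.24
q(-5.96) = -398.27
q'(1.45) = 25.14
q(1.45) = 17.47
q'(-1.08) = 0.92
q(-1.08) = 4.58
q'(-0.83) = -0.93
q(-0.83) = 4.56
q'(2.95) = 84.48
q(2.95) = 95.50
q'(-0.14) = -1.20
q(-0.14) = 3.42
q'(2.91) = 82.46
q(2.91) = 92.16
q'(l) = 7.44*l^2 + 6.82*l - 0.39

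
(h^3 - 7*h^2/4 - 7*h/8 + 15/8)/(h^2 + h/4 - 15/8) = (2*h^2 - h - 3)/(2*h + 3)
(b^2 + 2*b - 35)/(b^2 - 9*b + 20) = (b + 7)/(b - 4)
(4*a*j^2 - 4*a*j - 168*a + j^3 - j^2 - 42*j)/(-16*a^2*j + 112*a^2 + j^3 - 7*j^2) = (-j - 6)/(4*a - j)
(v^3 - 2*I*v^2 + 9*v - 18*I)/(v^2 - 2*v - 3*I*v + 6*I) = (v^2 + I*v + 6)/(v - 2)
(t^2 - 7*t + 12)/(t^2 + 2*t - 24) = (t - 3)/(t + 6)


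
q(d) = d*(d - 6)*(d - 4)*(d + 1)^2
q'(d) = d*(d - 6)*(d - 4)*(2*d + 2) + d*(d - 6)*(d + 1)^2 + d*(d - 4)*(d + 1)^2 + (d - 6)*(d - 4)*(d + 1)^2 = 5*d^4 - 32*d^3 + 15*d^2 + 76*d + 24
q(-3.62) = -1821.55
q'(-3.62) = 2322.09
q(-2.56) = -349.84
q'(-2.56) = 679.36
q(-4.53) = -5070.20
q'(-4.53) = 5067.78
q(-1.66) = -31.35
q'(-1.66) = 123.52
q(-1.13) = -0.70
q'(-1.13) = 11.60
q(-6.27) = -21943.39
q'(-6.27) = 15752.43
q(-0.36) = -4.09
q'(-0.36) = 0.16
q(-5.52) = -12368.17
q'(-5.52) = 10086.05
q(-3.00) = -756.00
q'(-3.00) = 1200.00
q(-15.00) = -1173060.00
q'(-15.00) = 363384.00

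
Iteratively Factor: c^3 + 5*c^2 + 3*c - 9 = (c - 1)*(c^2 + 6*c + 9) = (c - 1)*(c + 3)*(c + 3)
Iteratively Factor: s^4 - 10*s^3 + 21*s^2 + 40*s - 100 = (s - 2)*(s^3 - 8*s^2 + 5*s + 50) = (s - 2)*(s + 2)*(s^2 - 10*s + 25) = (s - 5)*(s - 2)*(s + 2)*(s - 5)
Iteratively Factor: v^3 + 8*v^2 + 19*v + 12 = (v + 4)*(v^2 + 4*v + 3) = (v + 1)*(v + 4)*(v + 3)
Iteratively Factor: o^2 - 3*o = (o - 3)*(o)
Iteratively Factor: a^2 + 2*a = (a)*(a + 2)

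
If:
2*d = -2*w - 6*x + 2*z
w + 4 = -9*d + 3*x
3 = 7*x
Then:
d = -z/8 - 5/28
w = 9*z/8 - 31/28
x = 3/7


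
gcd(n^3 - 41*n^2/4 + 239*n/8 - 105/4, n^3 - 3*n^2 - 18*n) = n - 6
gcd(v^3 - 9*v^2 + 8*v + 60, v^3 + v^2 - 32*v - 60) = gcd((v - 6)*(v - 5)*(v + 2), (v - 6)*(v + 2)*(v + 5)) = v^2 - 4*v - 12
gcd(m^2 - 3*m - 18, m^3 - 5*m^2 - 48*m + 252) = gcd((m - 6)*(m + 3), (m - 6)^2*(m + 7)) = m - 6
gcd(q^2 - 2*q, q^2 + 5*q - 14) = q - 2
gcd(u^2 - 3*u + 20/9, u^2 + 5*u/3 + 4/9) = 1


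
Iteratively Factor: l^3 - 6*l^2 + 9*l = (l)*(l^2 - 6*l + 9) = l*(l - 3)*(l - 3)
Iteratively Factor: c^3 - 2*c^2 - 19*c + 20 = (c - 1)*(c^2 - c - 20) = (c - 1)*(c + 4)*(c - 5)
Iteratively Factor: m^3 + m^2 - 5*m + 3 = (m - 1)*(m^2 + 2*m - 3) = (m - 1)^2*(m + 3)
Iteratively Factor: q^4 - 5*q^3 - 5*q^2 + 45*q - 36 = (q - 3)*(q^3 - 2*q^2 - 11*q + 12) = (q - 3)*(q - 1)*(q^2 - q - 12) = (q - 3)*(q - 1)*(q + 3)*(q - 4)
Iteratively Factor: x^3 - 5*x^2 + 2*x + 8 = (x - 4)*(x^2 - x - 2) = (x - 4)*(x - 2)*(x + 1)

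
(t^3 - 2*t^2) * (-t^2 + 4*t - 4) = -t^5 + 6*t^4 - 12*t^3 + 8*t^2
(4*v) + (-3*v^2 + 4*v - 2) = -3*v^2 + 8*v - 2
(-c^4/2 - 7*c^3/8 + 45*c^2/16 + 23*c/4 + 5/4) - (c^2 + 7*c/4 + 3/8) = -c^4/2 - 7*c^3/8 + 29*c^2/16 + 4*c + 7/8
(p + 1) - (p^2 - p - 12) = -p^2 + 2*p + 13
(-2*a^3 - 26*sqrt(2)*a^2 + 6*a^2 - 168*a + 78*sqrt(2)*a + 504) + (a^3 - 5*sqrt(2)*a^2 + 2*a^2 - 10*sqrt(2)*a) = -a^3 - 31*sqrt(2)*a^2 + 8*a^2 - 168*a + 68*sqrt(2)*a + 504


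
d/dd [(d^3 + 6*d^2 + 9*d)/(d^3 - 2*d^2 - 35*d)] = 8*(-d^2 - 11*d - 24)/(d^4 - 4*d^3 - 66*d^2 + 140*d + 1225)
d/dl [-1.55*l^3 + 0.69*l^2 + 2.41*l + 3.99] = -4.65*l^2 + 1.38*l + 2.41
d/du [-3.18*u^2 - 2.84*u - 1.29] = -6.36*u - 2.84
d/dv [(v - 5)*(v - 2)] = 2*v - 7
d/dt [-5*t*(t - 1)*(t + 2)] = -15*t^2 - 10*t + 10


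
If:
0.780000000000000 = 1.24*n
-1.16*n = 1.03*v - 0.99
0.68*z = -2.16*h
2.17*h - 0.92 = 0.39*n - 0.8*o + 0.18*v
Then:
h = -0.314814814814815*z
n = 0.63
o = 0.853935185185185*z + 1.51351980895709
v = 0.25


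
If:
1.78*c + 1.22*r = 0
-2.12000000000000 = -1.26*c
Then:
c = 1.68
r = -2.45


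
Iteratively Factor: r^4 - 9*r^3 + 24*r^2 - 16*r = (r)*(r^3 - 9*r^2 + 24*r - 16) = r*(r - 1)*(r^2 - 8*r + 16) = r*(r - 4)*(r - 1)*(r - 4)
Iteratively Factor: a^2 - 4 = (a + 2)*(a - 2)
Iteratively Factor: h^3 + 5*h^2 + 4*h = (h)*(h^2 + 5*h + 4) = h*(h + 4)*(h + 1)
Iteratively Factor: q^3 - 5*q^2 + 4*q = (q - 1)*(q^2 - 4*q) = q*(q - 1)*(q - 4)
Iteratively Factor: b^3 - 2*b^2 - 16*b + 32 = (b + 4)*(b^2 - 6*b + 8) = (b - 2)*(b + 4)*(b - 4)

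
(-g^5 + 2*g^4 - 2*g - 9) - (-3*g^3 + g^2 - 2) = -g^5 + 2*g^4 + 3*g^3 - g^2 - 2*g - 7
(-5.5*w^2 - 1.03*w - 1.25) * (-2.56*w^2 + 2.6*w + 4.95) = 14.08*w^4 - 11.6632*w^3 - 26.703*w^2 - 8.3485*w - 6.1875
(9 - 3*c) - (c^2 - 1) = -c^2 - 3*c + 10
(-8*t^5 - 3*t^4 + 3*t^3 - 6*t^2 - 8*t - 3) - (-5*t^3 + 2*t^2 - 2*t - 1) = -8*t^5 - 3*t^4 + 8*t^3 - 8*t^2 - 6*t - 2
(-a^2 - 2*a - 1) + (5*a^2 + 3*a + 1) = 4*a^2 + a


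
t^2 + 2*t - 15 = (t - 3)*(t + 5)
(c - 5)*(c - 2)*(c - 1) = c^3 - 8*c^2 + 17*c - 10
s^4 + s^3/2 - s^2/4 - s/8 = s*(s - 1/2)*(s + 1/2)^2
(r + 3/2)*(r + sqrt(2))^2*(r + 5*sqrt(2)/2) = r^4 + 3*r^3/2 + 9*sqrt(2)*r^3/2 + 27*sqrt(2)*r^2/4 + 12*r^2 + 5*sqrt(2)*r + 18*r + 15*sqrt(2)/2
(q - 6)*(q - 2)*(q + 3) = q^3 - 5*q^2 - 12*q + 36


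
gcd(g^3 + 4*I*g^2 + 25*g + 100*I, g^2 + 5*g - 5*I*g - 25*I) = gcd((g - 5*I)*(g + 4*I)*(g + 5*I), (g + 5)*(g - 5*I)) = g - 5*I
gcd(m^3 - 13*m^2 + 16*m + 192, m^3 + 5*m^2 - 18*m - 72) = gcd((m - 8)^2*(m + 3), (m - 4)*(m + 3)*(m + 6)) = m + 3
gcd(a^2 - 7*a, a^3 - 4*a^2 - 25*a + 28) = a - 7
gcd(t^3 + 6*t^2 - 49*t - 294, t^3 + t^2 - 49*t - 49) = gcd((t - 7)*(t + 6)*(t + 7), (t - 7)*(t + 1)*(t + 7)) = t^2 - 49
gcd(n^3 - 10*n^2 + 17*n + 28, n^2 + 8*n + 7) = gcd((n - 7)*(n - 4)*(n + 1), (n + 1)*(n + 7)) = n + 1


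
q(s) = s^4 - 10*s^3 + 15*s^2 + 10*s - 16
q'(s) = 4*s^3 - 30*s^2 + 30*s + 10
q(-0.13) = -17.02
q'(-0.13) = 5.58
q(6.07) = -281.57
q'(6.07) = -18.65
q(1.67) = 3.74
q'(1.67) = -4.94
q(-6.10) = 4135.54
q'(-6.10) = -2197.22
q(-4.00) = 1080.00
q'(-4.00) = -846.00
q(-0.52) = -15.66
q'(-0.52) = -14.27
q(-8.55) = 12589.28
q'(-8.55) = -4939.68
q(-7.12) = 6852.58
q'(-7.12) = -3168.21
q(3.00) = -40.00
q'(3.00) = -62.00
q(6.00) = -280.00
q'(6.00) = -26.00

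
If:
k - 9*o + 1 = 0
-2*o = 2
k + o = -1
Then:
No Solution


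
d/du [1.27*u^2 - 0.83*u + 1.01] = 2.54*u - 0.83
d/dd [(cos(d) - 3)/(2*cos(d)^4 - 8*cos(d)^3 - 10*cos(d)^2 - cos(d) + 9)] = (3*(1 - cos(2*d))^2/2 + 30*cos(d) + 37*cos(2*d) - 10*cos(3*d) + 25)*sin(d)/(-2*cos(d)^4 + 8*cos(d)^3 + 10*cos(d)^2 + cos(d) - 9)^2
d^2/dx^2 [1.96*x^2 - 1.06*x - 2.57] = 3.92000000000000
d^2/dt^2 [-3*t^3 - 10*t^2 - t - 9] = -18*t - 20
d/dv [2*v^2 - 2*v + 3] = 4*v - 2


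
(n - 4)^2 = n^2 - 8*n + 16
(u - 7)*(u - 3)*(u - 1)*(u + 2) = u^4 - 9*u^3 + 9*u^2 + 41*u - 42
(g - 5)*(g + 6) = g^2 + g - 30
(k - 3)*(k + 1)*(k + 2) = k^3 - 7*k - 6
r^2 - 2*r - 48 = (r - 8)*(r + 6)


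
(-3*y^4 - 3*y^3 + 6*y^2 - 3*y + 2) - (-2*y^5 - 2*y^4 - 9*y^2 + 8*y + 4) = 2*y^5 - y^4 - 3*y^3 + 15*y^2 - 11*y - 2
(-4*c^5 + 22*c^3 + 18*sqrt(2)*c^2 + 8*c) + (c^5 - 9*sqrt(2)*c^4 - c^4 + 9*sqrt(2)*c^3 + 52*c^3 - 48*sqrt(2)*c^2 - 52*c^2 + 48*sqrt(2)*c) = -3*c^5 - 9*sqrt(2)*c^4 - c^4 + 9*sqrt(2)*c^3 + 74*c^3 - 52*c^2 - 30*sqrt(2)*c^2 + 8*c + 48*sqrt(2)*c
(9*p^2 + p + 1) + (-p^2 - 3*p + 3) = 8*p^2 - 2*p + 4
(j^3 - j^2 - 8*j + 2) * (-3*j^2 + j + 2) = -3*j^5 + 4*j^4 + 25*j^3 - 16*j^2 - 14*j + 4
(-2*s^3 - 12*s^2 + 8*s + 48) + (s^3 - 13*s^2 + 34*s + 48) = -s^3 - 25*s^2 + 42*s + 96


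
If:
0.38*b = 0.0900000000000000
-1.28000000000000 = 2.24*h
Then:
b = 0.24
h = -0.57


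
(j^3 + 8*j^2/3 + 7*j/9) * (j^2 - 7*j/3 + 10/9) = j^5 + j^4/3 - 13*j^3/3 + 31*j^2/27 + 70*j/81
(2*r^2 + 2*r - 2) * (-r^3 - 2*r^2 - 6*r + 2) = -2*r^5 - 6*r^4 - 14*r^3 - 4*r^2 + 16*r - 4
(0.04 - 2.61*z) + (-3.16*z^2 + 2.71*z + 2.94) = -3.16*z^2 + 0.1*z + 2.98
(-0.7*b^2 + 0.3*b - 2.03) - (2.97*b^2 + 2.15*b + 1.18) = -3.67*b^2 - 1.85*b - 3.21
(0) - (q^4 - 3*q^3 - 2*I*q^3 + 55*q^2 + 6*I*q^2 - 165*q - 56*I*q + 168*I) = -q^4 + 3*q^3 + 2*I*q^3 - 55*q^2 - 6*I*q^2 + 165*q + 56*I*q - 168*I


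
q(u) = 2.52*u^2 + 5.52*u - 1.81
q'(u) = 5.04*u + 5.52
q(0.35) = 0.43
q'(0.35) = 7.28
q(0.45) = 1.18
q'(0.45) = 7.79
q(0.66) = 2.93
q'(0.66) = 8.85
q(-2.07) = -2.44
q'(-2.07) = -4.91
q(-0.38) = -3.54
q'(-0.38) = 3.60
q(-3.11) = 5.40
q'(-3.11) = -10.15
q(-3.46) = 9.26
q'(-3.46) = -11.92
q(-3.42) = 8.79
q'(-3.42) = -11.72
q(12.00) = 427.31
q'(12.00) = 66.00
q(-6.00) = 55.79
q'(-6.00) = -24.72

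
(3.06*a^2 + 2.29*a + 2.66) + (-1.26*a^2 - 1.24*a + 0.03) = 1.8*a^2 + 1.05*a + 2.69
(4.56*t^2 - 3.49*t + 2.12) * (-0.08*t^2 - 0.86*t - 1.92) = -0.3648*t^4 - 3.6424*t^3 - 5.9234*t^2 + 4.8776*t - 4.0704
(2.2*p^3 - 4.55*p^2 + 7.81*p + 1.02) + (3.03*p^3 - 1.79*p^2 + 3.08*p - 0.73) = 5.23*p^3 - 6.34*p^2 + 10.89*p + 0.29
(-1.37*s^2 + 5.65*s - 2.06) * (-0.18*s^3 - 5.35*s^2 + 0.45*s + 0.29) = 0.2466*s^5 + 6.3125*s^4 - 30.4732*s^3 + 13.1662*s^2 + 0.7115*s - 0.5974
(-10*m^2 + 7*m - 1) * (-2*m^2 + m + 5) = 20*m^4 - 24*m^3 - 41*m^2 + 34*m - 5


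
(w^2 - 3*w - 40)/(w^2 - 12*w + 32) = (w + 5)/(w - 4)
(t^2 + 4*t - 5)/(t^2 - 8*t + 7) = (t + 5)/(t - 7)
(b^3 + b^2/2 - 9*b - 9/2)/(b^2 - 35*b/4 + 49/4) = 2*(2*b^3 + b^2 - 18*b - 9)/(4*b^2 - 35*b + 49)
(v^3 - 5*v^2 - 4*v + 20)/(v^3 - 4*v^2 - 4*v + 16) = (v - 5)/(v - 4)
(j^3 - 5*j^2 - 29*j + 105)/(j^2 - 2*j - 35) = j - 3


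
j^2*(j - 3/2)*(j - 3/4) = j^4 - 9*j^3/4 + 9*j^2/8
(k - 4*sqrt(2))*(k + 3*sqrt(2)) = k^2 - sqrt(2)*k - 24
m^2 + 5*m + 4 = (m + 1)*(m + 4)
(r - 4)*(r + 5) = r^2 + r - 20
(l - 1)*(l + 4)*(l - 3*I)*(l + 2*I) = l^4 + 3*l^3 - I*l^3 + 2*l^2 - 3*I*l^2 + 18*l + 4*I*l - 24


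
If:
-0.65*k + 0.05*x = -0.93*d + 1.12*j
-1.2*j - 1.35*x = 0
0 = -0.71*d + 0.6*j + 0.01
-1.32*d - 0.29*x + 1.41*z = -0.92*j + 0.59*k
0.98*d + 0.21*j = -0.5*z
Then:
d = -0.01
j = -0.03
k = 0.04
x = 0.02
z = 0.03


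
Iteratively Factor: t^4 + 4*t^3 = (t + 4)*(t^3) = t*(t + 4)*(t^2) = t^2*(t + 4)*(t)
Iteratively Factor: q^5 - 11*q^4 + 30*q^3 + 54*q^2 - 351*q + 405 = (q - 5)*(q^4 - 6*q^3 + 54*q - 81) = (q - 5)*(q - 3)*(q^3 - 3*q^2 - 9*q + 27) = (q - 5)*(q - 3)^2*(q^2 - 9) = (q - 5)*(q - 3)^2*(q + 3)*(q - 3)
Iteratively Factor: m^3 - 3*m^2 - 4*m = (m - 4)*(m^2 + m) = (m - 4)*(m + 1)*(m)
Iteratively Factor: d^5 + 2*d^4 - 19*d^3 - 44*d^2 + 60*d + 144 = (d + 3)*(d^4 - d^3 - 16*d^2 + 4*d + 48) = (d - 2)*(d + 3)*(d^3 + d^2 - 14*d - 24) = (d - 2)*(d + 3)^2*(d^2 - 2*d - 8) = (d - 4)*(d - 2)*(d + 3)^2*(d + 2)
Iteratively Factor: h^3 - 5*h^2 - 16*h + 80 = (h - 5)*(h^2 - 16) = (h - 5)*(h - 4)*(h + 4)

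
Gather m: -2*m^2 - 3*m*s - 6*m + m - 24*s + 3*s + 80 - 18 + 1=-2*m^2 + m*(-3*s - 5) - 21*s + 63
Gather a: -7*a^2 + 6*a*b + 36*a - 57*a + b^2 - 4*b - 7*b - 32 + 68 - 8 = -7*a^2 + a*(6*b - 21) + b^2 - 11*b + 28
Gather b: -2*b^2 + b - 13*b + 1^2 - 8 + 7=-2*b^2 - 12*b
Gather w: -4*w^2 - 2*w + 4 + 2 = -4*w^2 - 2*w + 6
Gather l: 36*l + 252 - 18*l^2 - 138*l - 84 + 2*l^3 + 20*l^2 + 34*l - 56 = 2*l^3 + 2*l^2 - 68*l + 112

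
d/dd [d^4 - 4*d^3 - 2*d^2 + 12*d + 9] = 4*d^3 - 12*d^2 - 4*d + 12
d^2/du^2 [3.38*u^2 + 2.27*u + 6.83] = 6.76000000000000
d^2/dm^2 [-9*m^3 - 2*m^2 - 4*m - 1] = -54*m - 4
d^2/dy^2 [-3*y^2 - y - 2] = -6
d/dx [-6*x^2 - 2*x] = -12*x - 2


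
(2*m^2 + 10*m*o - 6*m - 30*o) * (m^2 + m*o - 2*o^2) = 2*m^4 + 12*m^3*o - 6*m^3 + 6*m^2*o^2 - 36*m^2*o - 20*m*o^3 - 18*m*o^2 + 60*o^3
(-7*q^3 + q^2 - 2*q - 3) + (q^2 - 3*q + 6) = -7*q^3 + 2*q^2 - 5*q + 3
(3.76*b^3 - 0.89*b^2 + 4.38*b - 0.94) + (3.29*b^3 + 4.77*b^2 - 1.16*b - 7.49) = 7.05*b^3 + 3.88*b^2 + 3.22*b - 8.43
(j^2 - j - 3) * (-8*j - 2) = -8*j^3 + 6*j^2 + 26*j + 6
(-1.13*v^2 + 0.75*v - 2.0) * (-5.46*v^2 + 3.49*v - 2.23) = 6.1698*v^4 - 8.0387*v^3 + 16.0574*v^2 - 8.6525*v + 4.46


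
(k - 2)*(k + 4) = k^2 + 2*k - 8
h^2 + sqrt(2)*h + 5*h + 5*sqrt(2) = (h + 5)*(h + sqrt(2))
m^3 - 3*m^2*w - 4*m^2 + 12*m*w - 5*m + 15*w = (m - 5)*(m + 1)*(m - 3*w)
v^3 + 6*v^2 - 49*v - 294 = (v - 7)*(v + 6)*(v + 7)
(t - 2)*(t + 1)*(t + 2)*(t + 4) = t^4 + 5*t^3 - 20*t - 16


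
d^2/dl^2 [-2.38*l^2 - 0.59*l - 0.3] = -4.76000000000000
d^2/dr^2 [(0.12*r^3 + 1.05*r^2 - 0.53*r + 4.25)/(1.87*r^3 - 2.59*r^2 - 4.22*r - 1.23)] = (8.505882*r^6 - 5.438334*r^5 + 246.771558*r^4 - 330.451532*r^3 - 61.135464*r^2 + 348.582264*r + 132.972076)/(6.539203*r^9 - 27.170913*r^8 - 6.63831300000001*r^7 + 92.354816*r^6 + 50.724132*r^5 - 104.885625*r^4 - 147.326003*r^3 - 77.468229*r^2 - 19.153314*r - 1.860867)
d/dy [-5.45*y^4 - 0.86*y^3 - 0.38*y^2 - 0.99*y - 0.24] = -21.8*y^3 - 2.58*y^2 - 0.76*y - 0.99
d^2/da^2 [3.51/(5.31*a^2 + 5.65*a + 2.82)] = (-197.936622*a^2 - 210.61053*a + 3.51*(10.62*a + 5.65)*(21.24*a + 11.3) - 105.118884)/(5.31*a^2 + 5.65*a + 2.82)^3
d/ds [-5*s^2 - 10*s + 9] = -10*s - 10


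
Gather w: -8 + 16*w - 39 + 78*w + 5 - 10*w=84*w - 42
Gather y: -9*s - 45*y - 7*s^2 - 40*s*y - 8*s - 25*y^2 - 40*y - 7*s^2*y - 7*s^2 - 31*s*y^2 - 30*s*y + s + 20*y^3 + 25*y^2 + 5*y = -14*s^2 - 31*s*y^2 - 16*s + 20*y^3 + y*(-7*s^2 - 70*s - 80)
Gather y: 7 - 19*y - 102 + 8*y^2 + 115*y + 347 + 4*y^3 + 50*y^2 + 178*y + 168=4*y^3 + 58*y^2 + 274*y + 420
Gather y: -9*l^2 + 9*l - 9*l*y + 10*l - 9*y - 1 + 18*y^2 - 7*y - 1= -9*l^2 + 19*l + 18*y^2 + y*(-9*l - 16) - 2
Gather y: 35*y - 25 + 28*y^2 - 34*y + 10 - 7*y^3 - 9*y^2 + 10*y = -7*y^3 + 19*y^2 + 11*y - 15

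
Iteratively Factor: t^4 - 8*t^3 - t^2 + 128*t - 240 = (t - 5)*(t^3 - 3*t^2 - 16*t + 48) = (t - 5)*(t + 4)*(t^2 - 7*t + 12) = (t - 5)*(t - 4)*(t + 4)*(t - 3)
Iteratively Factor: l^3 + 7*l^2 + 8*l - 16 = (l - 1)*(l^2 + 8*l + 16) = (l - 1)*(l + 4)*(l + 4)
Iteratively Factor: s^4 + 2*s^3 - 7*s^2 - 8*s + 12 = (s - 2)*(s^3 + 4*s^2 + s - 6) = (s - 2)*(s - 1)*(s^2 + 5*s + 6) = (s - 2)*(s - 1)*(s + 2)*(s + 3)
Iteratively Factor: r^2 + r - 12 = (r + 4)*(r - 3)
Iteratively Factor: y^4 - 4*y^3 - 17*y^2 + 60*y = (y + 4)*(y^3 - 8*y^2 + 15*y) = (y - 3)*(y + 4)*(y^2 - 5*y) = (y - 5)*(y - 3)*(y + 4)*(y)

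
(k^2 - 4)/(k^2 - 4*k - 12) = (k - 2)/(k - 6)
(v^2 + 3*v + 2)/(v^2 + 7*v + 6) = (v + 2)/(v + 6)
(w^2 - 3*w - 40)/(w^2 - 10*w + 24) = (w^2 - 3*w - 40)/(w^2 - 10*w + 24)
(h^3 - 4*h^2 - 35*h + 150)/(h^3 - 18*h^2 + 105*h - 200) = (h + 6)/(h - 8)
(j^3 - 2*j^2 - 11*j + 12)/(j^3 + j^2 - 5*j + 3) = (j - 4)/(j - 1)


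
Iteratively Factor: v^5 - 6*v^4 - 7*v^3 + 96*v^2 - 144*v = (v)*(v^4 - 6*v^3 - 7*v^2 + 96*v - 144) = v*(v - 4)*(v^3 - 2*v^2 - 15*v + 36) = v*(v - 4)*(v - 3)*(v^2 + v - 12) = v*(v - 4)*(v - 3)*(v + 4)*(v - 3)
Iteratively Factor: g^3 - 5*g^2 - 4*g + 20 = (g + 2)*(g^2 - 7*g + 10) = (g - 5)*(g + 2)*(g - 2)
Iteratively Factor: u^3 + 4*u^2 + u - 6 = (u - 1)*(u^2 + 5*u + 6) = (u - 1)*(u + 2)*(u + 3)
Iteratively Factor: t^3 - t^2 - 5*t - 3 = (t + 1)*(t^2 - 2*t - 3) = (t - 3)*(t + 1)*(t + 1)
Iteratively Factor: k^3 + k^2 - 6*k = (k + 3)*(k^2 - 2*k) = (k - 2)*(k + 3)*(k)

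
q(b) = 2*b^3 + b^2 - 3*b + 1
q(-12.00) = -3275.00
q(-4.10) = -107.73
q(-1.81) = -2.15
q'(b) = 6*b^2 + 2*b - 3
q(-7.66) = -816.25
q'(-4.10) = 89.66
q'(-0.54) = -2.33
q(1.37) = 3.91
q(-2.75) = -24.78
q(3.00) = 55.00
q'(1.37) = 11.00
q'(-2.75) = 36.88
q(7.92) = 1033.55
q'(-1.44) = 6.56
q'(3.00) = 57.00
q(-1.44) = 1.42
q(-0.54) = 2.60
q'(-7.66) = 333.73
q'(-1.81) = 13.04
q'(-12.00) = 837.00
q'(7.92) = 389.20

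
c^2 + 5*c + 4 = (c + 1)*(c + 4)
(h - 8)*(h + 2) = h^2 - 6*h - 16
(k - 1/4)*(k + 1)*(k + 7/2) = k^3 + 17*k^2/4 + 19*k/8 - 7/8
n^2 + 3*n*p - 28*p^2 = (n - 4*p)*(n + 7*p)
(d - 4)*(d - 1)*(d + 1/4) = d^3 - 19*d^2/4 + 11*d/4 + 1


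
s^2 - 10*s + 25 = (s - 5)^2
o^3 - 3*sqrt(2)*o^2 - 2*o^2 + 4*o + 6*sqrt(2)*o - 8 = (o - 2)*(o - 2*sqrt(2))*(o - sqrt(2))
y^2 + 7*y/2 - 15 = (y - 5/2)*(y + 6)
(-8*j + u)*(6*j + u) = -48*j^2 - 2*j*u + u^2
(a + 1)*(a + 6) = a^2 + 7*a + 6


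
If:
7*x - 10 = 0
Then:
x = 10/7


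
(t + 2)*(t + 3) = t^2 + 5*t + 6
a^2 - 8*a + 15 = (a - 5)*(a - 3)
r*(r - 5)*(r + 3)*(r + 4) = r^4 + 2*r^3 - 23*r^2 - 60*r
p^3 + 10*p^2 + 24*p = p*(p + 4)*(p + 6)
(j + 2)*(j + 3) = j^2 + 5*j + 6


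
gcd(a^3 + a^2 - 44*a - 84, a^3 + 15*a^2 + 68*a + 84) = a^2 + 8*a + 12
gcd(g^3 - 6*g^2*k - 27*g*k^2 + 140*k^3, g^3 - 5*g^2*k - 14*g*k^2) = g - 7*k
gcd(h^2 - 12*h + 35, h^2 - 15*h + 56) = h - 7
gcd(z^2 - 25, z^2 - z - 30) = z + 5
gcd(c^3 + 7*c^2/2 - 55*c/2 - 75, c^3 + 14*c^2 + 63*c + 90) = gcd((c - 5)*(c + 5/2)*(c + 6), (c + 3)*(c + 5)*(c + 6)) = c + 6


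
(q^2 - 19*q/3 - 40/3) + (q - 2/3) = q^2 - 16*q/3 - 14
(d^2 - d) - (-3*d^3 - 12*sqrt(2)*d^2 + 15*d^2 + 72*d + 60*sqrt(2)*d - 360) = 3*d^3 - 14*d^2 + 12*sqrt(2)*d^2 - 60*sqrt(2)*d - 73*d + 360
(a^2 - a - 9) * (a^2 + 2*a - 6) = a^4 + a^3 - 17*a^2 - 12*a + 54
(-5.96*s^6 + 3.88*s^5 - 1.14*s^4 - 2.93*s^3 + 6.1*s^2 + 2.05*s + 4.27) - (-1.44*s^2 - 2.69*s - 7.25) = -5.96*s^6 + 3.88*s^5 - 1.14*s^4 - 2.93*s^3 + 7.54*s^2 + 4.74*s + 11.52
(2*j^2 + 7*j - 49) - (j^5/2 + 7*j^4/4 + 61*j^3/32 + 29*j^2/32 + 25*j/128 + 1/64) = -j^5/2 - 7*j^4/4 - 61*j^3/32 + 35*j^2/32 + 871*j/128 - 3137/64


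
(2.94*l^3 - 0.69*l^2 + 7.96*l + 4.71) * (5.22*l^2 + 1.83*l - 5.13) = 15.3468*l^5 + 1.7784*l^4 + 25.2063*l^3 + 42.6927*l^2 - 32.2155*l - 24.1623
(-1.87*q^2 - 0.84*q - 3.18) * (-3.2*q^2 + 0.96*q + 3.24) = 5.984*q^4 + 0.8928*q^3 + 3.3108*q^2 - 5.7744*q - 10.3032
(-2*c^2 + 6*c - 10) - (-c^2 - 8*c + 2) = -c^2 + 14*c - 12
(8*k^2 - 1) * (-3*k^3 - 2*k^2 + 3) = -24*k^5 - 16*k^4 + 3*k^3 + 26*k^2 - 3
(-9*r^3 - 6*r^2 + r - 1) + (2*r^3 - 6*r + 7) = -7*r^3 - 6*r^2 - 5*r + 6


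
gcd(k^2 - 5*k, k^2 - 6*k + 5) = k - 5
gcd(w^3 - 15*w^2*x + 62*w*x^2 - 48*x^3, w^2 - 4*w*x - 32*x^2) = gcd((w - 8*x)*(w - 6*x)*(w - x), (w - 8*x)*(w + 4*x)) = -w + 8*x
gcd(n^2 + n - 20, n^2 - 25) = n + 5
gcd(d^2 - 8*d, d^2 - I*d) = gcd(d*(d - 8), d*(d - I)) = d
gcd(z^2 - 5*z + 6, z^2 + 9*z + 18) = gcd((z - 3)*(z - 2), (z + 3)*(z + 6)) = 1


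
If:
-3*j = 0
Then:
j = 0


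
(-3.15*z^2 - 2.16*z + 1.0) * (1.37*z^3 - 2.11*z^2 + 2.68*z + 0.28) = -4.3155*z^5 + 3.6873*z^4 - 2.5144*z^3 - 8.7808*z^2 + 2.0752*z + 0.28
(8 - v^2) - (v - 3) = -v^2 - v + 11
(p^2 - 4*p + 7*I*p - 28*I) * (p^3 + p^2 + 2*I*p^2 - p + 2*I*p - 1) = p^5 - 3*p^4 + 9*I*p^4 - 19*p^3 - 27*I*p^3 + 45*p^2 - 43*I*p^2 + 60*p + 21*I*p + 28*I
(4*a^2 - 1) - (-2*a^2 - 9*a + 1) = 6*a^2 + 9*a - 2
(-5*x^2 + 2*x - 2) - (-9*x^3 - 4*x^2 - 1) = 9*x^3 - x^2 + 2*x - 1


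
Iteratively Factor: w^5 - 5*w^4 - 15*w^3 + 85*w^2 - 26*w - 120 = (w - 2)*(w^4 - 3*w^3 - 21*w^2 + 43*w + 60) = (w - 5)*(w - 2)*(w^3 + 2*w^2 - 11*w - 12) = (w - 5)*(w - 3)*(w - 2)*(w^2 + 5*w + 4) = (w - 5)*(w - 3)*(w - 2)*(w + 1)*(w + 4)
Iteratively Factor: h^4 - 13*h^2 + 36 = (h - 3)*(h^3 + 3*h^2 - 4*h - 12) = (h - 3)*(h + 2)*(h^2 + h - 6) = (h - 3)*(h + 2)*(h + 3)*(h - 2)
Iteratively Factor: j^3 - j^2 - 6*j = (j)*(j^2 - j - 6) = j*(j - 3)*(j + 2)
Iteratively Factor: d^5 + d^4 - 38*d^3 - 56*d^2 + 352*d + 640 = (d - 5)*(d^4 + 6*d^3 - 8*d^2 - 96*d - 128) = (d - 5)*(d + 4)*(d^3 + 2*d^2 - 16*d - 32) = (d - 5)*(d - 4)*(d + 4)*(d^2 + 6*d + 8) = (d - 5)*(d - 4)*(d + 2)*(d + 4)*(d + 4)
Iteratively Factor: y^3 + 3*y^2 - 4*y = (y - 1)*(y^2 + 4*y) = y*(y - 1)*(y + 4)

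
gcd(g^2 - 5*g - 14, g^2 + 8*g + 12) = g + 2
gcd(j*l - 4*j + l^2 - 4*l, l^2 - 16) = l - 4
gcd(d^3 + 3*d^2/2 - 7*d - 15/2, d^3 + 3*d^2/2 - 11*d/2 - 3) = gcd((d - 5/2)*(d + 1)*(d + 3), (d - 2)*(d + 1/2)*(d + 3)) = d + 3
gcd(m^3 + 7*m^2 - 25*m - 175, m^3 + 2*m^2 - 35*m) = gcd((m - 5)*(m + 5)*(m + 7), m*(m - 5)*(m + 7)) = m^2 + 2*m - 35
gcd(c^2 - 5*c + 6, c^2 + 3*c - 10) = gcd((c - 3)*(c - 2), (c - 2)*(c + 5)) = c - 2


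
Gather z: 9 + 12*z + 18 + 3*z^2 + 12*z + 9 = 3*z^2 + 24*z + 36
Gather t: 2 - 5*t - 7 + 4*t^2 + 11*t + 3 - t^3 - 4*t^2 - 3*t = -t^3 + 3*t - 2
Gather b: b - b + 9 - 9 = 0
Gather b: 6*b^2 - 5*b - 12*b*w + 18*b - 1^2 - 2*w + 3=6*b^2 + b*(13 - 12*w) - 2*w + 2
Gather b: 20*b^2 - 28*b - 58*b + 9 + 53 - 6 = 20*b^2 - 86*b + 56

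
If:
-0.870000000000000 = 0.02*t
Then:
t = -43.50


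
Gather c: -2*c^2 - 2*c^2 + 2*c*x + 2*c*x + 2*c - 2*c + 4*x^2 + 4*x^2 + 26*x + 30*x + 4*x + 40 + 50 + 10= -4*c^2 + 4*c*x + 8*x^2 + 60*x + 100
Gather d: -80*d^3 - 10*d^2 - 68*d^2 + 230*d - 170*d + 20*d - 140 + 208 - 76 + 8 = -80*d^3 - 78*d^2 + 80*d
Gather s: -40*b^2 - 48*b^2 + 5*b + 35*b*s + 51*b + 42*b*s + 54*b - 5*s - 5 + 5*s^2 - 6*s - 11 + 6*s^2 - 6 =-88*b^2 + 110*b + 11*s^2 + s*(77*b - 11) - 22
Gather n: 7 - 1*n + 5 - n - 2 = 10 - 2*n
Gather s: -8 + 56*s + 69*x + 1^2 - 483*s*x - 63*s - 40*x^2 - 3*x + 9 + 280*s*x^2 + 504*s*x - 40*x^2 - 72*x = s*(280*x^2 + 21*x - 7) - 80*x^2 - 6*x + 2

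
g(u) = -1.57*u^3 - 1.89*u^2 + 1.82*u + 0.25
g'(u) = -4.71*u^2 - 3.78*u + 1.82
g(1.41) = -5.34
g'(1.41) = -12.87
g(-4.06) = 66.78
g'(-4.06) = -60.47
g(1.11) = -2.21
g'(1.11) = -8.18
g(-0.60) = -1.18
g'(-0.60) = 2.39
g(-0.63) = -1.25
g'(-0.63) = 2.33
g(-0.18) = -0.13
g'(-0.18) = 2.35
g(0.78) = -0.23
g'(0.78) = -3.99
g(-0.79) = -1.59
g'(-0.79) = 1.87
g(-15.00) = 4846.45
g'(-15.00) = -1001.23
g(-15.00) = 4846.45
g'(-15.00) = -1001.23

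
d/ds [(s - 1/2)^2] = 2*s - 1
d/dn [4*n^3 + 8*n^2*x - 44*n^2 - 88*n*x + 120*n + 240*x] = 12*n^2 + 16*n*x - 88*n - 88*x + 120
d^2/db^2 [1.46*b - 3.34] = 0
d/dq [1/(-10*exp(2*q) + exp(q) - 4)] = (20*exp(q) - 1)*exp(q)/(10*exp(2*q) - exp(q) + 4)^2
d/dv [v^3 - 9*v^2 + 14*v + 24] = 3*v^2 - 18*v + 14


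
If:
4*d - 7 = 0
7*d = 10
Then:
No Solution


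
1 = 1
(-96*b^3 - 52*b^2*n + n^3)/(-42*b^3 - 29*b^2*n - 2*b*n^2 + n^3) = (48*b^2 + 2*b*n - n^2)/(21*b^2 + 4*b*n - n^2)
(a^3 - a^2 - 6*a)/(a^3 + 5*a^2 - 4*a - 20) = a*(a - 3)/(a^2 + 3*a - 10)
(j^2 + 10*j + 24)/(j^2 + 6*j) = (j + 4)/j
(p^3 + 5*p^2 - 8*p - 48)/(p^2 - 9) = (p^2 + 8*p + 16)/(p + 3)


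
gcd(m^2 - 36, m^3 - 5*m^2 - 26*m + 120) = m - 6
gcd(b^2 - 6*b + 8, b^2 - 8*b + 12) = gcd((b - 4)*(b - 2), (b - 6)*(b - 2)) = b - 2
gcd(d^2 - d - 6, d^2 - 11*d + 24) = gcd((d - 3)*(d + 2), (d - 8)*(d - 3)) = d - 3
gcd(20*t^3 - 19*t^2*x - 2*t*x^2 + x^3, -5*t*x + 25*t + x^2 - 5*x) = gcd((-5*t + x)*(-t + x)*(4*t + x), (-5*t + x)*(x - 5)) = -5*t + x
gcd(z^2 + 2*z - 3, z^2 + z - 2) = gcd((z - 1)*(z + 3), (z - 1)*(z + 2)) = z - 1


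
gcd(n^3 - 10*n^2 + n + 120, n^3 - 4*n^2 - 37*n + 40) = n - 8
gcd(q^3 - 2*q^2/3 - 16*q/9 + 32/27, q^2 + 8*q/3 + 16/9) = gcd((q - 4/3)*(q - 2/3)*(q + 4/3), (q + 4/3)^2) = q + 4/3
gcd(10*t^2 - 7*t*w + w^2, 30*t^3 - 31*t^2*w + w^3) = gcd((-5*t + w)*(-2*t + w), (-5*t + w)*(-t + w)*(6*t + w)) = 5*t - w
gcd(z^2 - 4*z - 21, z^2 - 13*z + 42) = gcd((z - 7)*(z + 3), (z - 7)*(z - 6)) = z - 7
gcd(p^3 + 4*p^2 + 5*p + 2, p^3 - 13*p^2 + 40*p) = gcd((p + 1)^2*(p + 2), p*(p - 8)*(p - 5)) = 1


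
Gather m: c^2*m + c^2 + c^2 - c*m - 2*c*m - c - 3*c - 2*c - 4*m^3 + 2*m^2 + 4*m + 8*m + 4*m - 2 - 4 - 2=2*c^2 - 6*c - 4*m^3 + 2*m^2 + m*(c^2 - 3*c + 16) - 8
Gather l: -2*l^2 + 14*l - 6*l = -2*l^2 + 8*l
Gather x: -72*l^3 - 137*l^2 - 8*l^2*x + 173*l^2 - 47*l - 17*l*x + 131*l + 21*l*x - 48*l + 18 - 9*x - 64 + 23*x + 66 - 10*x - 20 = -72*l^3 + 36*l^2 + 36*l + x*(-8*l^2 + 4*l + 4)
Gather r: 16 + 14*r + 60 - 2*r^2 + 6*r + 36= -2*r^2 + 20*r + 112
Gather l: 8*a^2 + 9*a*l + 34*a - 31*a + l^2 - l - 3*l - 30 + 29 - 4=8*a^2 + 3*a + l^2 + l*(9*a - 4) - 5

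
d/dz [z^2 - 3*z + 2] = 2*z - 3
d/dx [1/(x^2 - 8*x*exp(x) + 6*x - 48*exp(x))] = 2*(4*x*exp(x) - x + 28*exp(x) - 3)/(x^2 - 8*x*exp(x) + 6*x - 48*exp(x))^2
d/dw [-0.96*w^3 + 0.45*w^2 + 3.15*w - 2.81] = -2.88*w^2 + 0.9*w + 3.15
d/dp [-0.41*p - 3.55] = -0.410000000000000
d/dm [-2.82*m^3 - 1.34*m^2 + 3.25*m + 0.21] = -8.46*m^2 - 2.68*m + 3.25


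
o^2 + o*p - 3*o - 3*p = (o - 3)*(o + p)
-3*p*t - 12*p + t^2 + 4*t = (-3*p + t)*(t + 4)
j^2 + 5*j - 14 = (j - 2)*(j + 7)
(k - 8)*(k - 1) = k^2 - 9*k + 8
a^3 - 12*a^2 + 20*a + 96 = (a - 8)*(a - 6)*(a + 2)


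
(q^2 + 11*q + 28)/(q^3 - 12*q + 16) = (q + 7)/(q^2 - 4*q + 4)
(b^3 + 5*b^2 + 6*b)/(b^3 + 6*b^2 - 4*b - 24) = b*(b + 3)/(b^2 + 4*b - 12)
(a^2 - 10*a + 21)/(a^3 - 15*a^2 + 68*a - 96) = (a - 7)/(a^2 - 12*a + 32)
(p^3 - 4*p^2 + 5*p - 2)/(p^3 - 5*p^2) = (p^3 - 4*p^2 + 5*p - 2)/(p^2*(p - 5))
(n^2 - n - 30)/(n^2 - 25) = (n - 6)/(n - 5)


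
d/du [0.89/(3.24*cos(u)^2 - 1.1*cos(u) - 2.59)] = (5.7672*cos(u) - 0.979)*sin(u)/(-3.24*cos(u)^2 + 1.1*cos(u) + 2.59)^2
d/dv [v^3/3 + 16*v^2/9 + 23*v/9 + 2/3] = v^2 + 32*v/9 + 23/9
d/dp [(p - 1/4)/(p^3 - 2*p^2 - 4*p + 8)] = (-8*p^2 - 5*p - 14)/(4*(p^5 - 2*p^4 - 8*p^3 + 16*p^2 + 16*p - 32))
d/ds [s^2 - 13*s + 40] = 2*s - 13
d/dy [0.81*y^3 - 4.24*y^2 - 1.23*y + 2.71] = 2.43*y^2 - 8.48*y - 1.23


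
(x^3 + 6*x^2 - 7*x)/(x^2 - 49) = x*(x - 1)/(x - 7)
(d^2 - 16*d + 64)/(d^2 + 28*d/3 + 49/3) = 3*(d^2 - 16*d + 64)/(3*d^2 + 28*d + 49)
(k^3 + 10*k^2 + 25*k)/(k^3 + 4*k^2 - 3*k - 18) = k*(k^2 + 10*k + 25)/(k^3 + 4*k^2 - 3*k - 18)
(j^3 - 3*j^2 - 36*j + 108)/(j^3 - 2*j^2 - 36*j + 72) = (j - 3)/(j - 2)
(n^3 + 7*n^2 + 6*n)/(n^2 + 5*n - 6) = n*(n + 1)/(n - 1)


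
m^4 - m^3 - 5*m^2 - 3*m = m*(m - 3)*(m + 1)^2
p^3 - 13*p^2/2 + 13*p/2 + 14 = (p - 4)*(p - 7/2)*(p + 1)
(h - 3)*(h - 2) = h^2 - 5*h + 6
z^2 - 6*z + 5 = (z - 5)*(z - 1)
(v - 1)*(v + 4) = v^2 + 3*v - 4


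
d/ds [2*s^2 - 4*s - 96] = 4*s - 4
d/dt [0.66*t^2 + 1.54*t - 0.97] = 1.32*t + 1.54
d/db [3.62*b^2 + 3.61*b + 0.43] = 7.24*b + 3.61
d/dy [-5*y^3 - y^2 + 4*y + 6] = -15*y^2 - 2*y + 4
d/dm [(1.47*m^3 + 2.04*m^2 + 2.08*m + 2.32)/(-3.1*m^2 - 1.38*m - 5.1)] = (-4.557*m^4 - 4.0572*m^3 - 18.8582*m^2 - 6.424*m - 7.4064)/(9.61*m^4 + 8.556*m^3 + 33.5244*m^2 + 14.076*m + 26.01)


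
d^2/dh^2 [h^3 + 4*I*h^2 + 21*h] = 6*h + 8*I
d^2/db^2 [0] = 0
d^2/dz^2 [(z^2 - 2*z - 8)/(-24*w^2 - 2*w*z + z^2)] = 2*(4*(w - z)^2*(-z^2 + 2*z + 8) - (24*w^2 + 2*w*z - z^2)^2 + (24*w^2 + 2*w*z - z^2)*(-z^2 + 2*z + 4*(w - z)*(z - 1) + 8))/(24*w^2 + 2*w*z - z^2)^3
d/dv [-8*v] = -8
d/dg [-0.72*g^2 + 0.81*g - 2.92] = 0.81 - 1.44*g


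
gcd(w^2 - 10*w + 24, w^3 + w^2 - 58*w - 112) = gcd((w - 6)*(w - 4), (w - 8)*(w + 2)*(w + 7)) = 1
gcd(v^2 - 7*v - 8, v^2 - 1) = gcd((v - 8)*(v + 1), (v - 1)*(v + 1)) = v + 1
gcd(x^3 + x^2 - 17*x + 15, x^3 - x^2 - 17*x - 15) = 1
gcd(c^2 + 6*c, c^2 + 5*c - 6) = c + 6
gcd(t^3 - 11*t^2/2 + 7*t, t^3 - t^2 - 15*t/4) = t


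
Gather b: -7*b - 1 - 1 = -7*b - 2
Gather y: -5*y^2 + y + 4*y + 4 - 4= -5*y^2 + 5*y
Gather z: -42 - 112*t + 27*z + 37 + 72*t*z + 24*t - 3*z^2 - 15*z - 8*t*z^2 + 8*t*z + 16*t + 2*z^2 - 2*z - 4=-72*t + z^2*(-8*t - 1) + z*(80*t + 10) - 9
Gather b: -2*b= -2*b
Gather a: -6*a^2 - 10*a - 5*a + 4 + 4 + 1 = -6*a^2 - 15*a + 9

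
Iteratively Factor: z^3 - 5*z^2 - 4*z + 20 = (z - 2)*(z^2 - 3*z - 10) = (z - 2)*(z + 2)*(z - 5)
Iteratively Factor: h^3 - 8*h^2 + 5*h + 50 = (h - 5)*(h^2 - 3*h - 10) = (h - 5)*(h + 2)*(h - 5)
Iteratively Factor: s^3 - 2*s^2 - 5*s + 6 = (s + 2)*(s^2 - 4*s + 3) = (s - 3)*(s + 2)*(s - 1)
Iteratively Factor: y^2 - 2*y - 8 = (y - 4)*(y + 2)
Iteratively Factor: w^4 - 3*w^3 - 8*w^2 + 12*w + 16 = (w + 1)*(w^3 - 4*w^2 - 4*w + 16) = (w - 2)*(w + 1)*(w^2 - 2*w - 8) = (w - 2)*(w + 1)*(w + 2)*(w - 4)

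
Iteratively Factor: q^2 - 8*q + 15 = (q - 3)*(q - 5)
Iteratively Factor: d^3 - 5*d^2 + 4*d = (d)*(d^2 - 5*d + 4) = d*(d - 1)*(d - 4)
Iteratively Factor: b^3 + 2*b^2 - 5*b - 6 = (b + 1)*(b^2 + b - 6) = (b + 1)*(b + 3)*(b - 2)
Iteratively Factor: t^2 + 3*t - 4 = (t - 1)*(t + 4)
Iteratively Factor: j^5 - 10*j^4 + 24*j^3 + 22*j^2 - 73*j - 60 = (j - 4)*(j^4 - 6*j^3 + 22*j + 15) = (j - 4)*(j + 1)*(j^3 - 7*j^2 + 7*j + 15) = (j - 5)*(j - 4)*(j + 1)*(j^2 - 2*j - 3) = (j - 5)*(j - 4)*(j - 3)*(j + 1)*(j + 1)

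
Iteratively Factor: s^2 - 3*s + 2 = (s - 1)*(s - 2)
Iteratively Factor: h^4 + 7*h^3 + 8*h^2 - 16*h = (h + 4)*(h^3 + 3*h^2 - 4*h) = (h + 4)^2*(h^2 - h) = (h - 1)*(h + 4)^2*(h)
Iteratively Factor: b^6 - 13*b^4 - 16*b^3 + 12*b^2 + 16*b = (b - 4)*(b^5 + 4*b^4 + 3*b^3 - 4*b^2 - 4*b) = (b - 4)*(b + 2)*(b^4 + 2*b^3 - b^2 - 2*b) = b*(b - 4)*(b + 2)*(b^3 + 2*b^2 - b - 2) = b*(b - 4)*(b + 1)*(b + 2)*(b^2 + b - 2) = b*(b - 4)*(b + 1)*(b + 2)^2*(b - 1)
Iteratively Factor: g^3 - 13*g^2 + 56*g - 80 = (g - 4)*(g^2 - 9*g + 20) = (g - 5)*(g - 4)*(g - 4)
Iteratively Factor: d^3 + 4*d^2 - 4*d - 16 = (d - 2)*(d^2 + 6*d + 8) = (d - 2)*(d + 4)*(d + 2)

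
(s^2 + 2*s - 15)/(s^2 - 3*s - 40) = (s - 3)/(s - 8)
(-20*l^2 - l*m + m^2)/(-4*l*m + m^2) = (20*l^2 + l*m - m^2)/(m*(4*l - m))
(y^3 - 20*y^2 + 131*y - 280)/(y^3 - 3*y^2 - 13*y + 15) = (y^2 - 15*y + 56)/(y^2 + 2*y - 3)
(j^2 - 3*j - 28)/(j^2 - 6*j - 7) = (j + 4)/(j + 1)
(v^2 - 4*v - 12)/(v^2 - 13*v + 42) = (v + 2)/(v - 7)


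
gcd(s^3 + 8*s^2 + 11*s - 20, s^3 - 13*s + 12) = s^2 + 3*s - 4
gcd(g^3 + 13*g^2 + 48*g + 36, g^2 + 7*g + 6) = g^2 + 7*g + 6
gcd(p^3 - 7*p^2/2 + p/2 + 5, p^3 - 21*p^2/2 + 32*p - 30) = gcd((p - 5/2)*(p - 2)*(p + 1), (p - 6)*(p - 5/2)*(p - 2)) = p^2 - 9*p/2 + 5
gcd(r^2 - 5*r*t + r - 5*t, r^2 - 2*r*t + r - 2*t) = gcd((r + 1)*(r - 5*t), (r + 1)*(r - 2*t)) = r + 1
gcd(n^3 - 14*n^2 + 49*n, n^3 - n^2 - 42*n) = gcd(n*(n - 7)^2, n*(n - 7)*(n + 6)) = n^2 - 7*n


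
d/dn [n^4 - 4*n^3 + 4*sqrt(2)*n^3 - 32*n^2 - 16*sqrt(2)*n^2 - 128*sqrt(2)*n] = 4*n^3 - 12*n^2 + 12*sqrt(2)*n^2 - 64*n - 32*sqrt(2)*n - 128*sqrt(2)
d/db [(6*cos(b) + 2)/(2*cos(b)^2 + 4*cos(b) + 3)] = 2*(6*cos(b)^2 + 4*cos(b) - 5)*sin(b)/(4*cos(b) + cos(2*b) + 4)^2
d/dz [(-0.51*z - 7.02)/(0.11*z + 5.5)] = (-0.223608*z - 11.1804)/(0.11*z + 5.5)^3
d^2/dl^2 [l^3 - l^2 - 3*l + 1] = 6*l - 2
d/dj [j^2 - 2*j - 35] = 2*j - 2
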